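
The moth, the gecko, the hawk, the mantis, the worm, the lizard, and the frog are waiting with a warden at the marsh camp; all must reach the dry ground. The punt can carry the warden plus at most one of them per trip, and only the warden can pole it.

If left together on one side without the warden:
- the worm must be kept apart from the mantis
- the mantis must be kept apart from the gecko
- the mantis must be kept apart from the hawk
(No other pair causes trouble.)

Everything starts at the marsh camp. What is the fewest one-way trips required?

Following every safe sequence of crossings from the start, the most of the 7 that can be at the dry ground as the punt arrives there on crossings 1, 3, 5, 7, 9 is 1, 2, 3, 4, 5 respectively; the best ever achieved is 5 of 7.
From crossing 11 on, no configuration arises that was not already reachable earlier: only 72 distinct safe configurations (who is on which side, and where the punt is) can ever be reached, none of them has everyone across, and every continuation just revisits them. So no valid plan exists.

impossible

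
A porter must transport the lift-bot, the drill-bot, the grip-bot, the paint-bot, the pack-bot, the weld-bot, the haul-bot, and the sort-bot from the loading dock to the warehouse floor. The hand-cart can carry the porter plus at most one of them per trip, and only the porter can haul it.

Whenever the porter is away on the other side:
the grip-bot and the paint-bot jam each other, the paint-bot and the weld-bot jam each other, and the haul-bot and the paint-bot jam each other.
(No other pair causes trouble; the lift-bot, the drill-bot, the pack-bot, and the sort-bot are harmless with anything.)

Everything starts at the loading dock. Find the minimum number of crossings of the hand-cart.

impossible

Following every safe sequence of crossings from the start, the most of the 8 that can be at the warehouse floor as the hand-cart arrives there on crossings 1, 3, 5, 7, 9, 11 is 1, 2, 3, 4, 5, 6 respectively; the best ever achieved is 6 of 8.
From crossing 13 on, no configuration arises that was not already reachable earlier: only 144 distinct safe configurations (who is on which side, and where the hand-cart is) can ever be reached, none of them has everyone across, and every continuation just revisits them. So no valid plan exists.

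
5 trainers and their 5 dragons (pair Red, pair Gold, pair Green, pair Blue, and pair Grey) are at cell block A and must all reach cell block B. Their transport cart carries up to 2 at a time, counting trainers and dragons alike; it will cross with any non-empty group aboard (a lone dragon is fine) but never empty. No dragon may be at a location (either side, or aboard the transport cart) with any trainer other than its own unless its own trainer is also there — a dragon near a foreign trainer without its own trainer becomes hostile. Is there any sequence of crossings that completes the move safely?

Following every safe sequence of crossings from the start, the most of the 10 that can be at cell block B as the transport cart arrives there on crossings 1, 3, 5, 7 is 2, 3, 4, 5 respectively; the best ever achieved is 5 of 10.
From crossing 9 on, no configuration arises that was not already reachable earlier: only 82 distinct safe configurations (who is on which side, and where the transport cart is) can ever be reached, none of them has everyone across, and every continuation just revisits them. So no valid plan exists.

No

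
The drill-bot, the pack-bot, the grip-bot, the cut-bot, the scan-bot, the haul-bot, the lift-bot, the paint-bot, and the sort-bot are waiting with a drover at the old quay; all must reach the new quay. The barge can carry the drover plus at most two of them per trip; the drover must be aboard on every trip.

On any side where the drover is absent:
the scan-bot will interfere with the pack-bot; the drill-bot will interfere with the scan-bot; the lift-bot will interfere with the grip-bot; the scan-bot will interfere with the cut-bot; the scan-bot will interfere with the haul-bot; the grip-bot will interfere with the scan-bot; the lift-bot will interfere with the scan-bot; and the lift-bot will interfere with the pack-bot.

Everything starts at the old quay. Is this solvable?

Yes

1. Drover goes to the new quay with the lift-bot and the scan-bot.
2. Drover goes back to the old quay with the scan-bot.
3. Drover goes to the new quay with the drill-bot and the scan-bot.
4. Drover goes back to the old quay with the scan-bot.
5. Drover goes to the new quay with the cut-bot and the scan-bot.
6. Drover goes back to the old quay with the scan-bot.
7. Drover goes to the new quay with the haul-bot and the scan-bot.
8. Drover goes back to the old quay with the scan-bot.
9. Drover goes to the new quay with the grip-bot and the pack-bot.
10. Drover goes back to the old quay with the lift-bot.
11. Drover goes to the new quay with the paint-bot and the scan-bot.
12. Drover goes back to the old quay with the scan-bot.
13. Drover goes to the new quay with the scan-bot and the sort-bot.
14. Drover goes back to the old quay with the scan-bot.
15. Drover goes to the new quay with the lift-bot and the scan-bot.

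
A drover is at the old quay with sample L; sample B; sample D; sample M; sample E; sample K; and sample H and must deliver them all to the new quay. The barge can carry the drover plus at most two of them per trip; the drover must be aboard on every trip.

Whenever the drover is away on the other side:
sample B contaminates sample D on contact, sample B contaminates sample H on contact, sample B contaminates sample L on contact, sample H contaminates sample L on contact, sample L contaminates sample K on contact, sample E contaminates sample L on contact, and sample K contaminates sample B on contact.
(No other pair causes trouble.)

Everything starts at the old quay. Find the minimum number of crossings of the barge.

Counting alone: the drover can take at most 2 across per trip to the new quay, so moving all 7 needs at least 4 loaded trips out, with a return between consecutive ones — at least 7 crossings.
The safety rule pushes this higher. Following every safe sequence of crossings, the most of the 7 that can be at the new quay as the barge arrives there on crossings 7, 9 is 5, 6 respectively — never all 7.
So no plan with fewer than 11 crossings exists, and this one achieves 11:
1. Drover goes to the new quay with sample B and sample L.
2. Drover goes back to the old quay with sample L.
3. Drover goes to the new quay with sample D and sample L.
4. Drover goes back to the old quay with sample B.
5. Drover goes to the new quay with sample B and sample M.
6. Drover goes back to the old quay with sample B.
7. Drover goes to the new quay with sample H and sample K.
8. Drover goes back to the old quay with sample L.
9. Drover goes to the new quay with sample E and sample L.
10. Drover goes back to the old quay with sample L.
11. Drover goes to the new quay with sample B and sample L.

11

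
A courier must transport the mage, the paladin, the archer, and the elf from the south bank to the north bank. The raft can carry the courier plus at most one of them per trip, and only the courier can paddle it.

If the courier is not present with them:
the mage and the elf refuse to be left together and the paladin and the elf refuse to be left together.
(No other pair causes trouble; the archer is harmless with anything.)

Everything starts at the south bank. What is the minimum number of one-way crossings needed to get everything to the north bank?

Counting alone: the courier can take at most 1 across per trip to the north bank, so moving all 4 needs at least 4 loaded trips out, with a return between consecutive ones — at least 7 crossings.
The safety rule pushes this higher. Following every safe sequence of crossings, the most of the 4 that can be at the north bank as the raft arrives there on crossing 7 is 3 — never all 4.
So no plan with fewer than 9 crossings exists, and this one achieves 9:
1. Courier goes to the north bank with the elf.  [the south bank: the archer, the mage, the paladin | the north bank: the elf]
2. Courier goes back to the south bank alone.  [the south bank: the archer, the mage, the paladin | the north bank: the elf]
3. Courier goes to the north bank with the mage.  [the south bank: the archer, the paladin | the north bank: the elf, the mage]
4. Courier goes back to the south bank with the elf.  [the south bank: the archer, the elf, the paladin | the north bank: the mage]
5. Courier goes to the north bank with the paladin.  [the south bank: the archer, the elf | the north bank: the mage, the paladin]
6. Courier goes back to the south bank alone.  [the south bank: the archer, the elf | the north bank: the mage, the paladin]
7. Courier goes to the north bank with the archer.  [the south bank: the elf | the north bank: the archer, the mage, the paladin]
8. Courier goes back to the south bank alone.  [the south bank: the elf | the north bank: the archer, the mage, the paladin]
9. Courier goes to the north bank with the elf.  [the south bank: — | the north bank: the archer, the elf, the mage, the paladin]

9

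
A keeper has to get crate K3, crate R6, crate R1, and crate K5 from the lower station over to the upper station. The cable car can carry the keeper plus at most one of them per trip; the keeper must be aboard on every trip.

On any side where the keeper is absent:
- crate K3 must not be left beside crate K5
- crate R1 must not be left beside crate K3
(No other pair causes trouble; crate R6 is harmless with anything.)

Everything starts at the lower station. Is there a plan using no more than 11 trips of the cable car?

Yes — this plan uses 9 crossings (≤ 11):
1. Keeper goes to the upper station with crate K3.  [the lower station: crate K5, crate R1, crate R6 | the upper station: crate K3]
2. Keeper goes back to the lower station alone.  [the lower station: crate K5, crate R1, crate R6 | the upper station: crate K3]
3. Keeper goes to the upper station with crate R6.  [the lower station: crate K5, crate R1 | the upper station: crate K3, crate R6]
4. Keeper goes back to the lower station alone.  [the lower station: crate K5, crate R1 | the upper station: crate K3, crate R6]
5. Keeper goes to the upper station with crate R1.  [the lower station: crate K5 | the upper station: crate K3, crate R1, crate R6]
6. Keeper goes back to the lower station with crate K3.  [the lower station: crate K3, crate K5 | the upper station: crate R1, crate R6]
7. Keeper goes to the upper station with crate K5.  [the lower station: crate K3 | the upper station: crate K5, crate R1, crate R6]
8. Keeper goes back to the lower station alone.  [the lower station: crate K3 | the upper station: crate K5, crate R1, crate R6]
9. Keeper goes to the upper station with crate K3.  [the lower station: — | the upper station: crate K3, crate K5, crate R1, crate R6]

Yes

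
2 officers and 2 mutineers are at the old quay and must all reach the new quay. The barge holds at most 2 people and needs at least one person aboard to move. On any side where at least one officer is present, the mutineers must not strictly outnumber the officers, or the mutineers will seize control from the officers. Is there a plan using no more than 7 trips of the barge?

Yes

Yes — this plan uses 5 crossings (≤ 7):
1. 2 mutineers → the new quay.  (the old quay: 2O 0M; the new quay: 0O 2M)
2. 1 mutineer ← the old quay.  (the old quay: 2O 1M; the new quay: 0O 1M)
3. 2 officers → the new quay.  (the old quay: 0O 1M; the new quay: 2O 1M)
4. 1 mutineer ← the old quay.  (the old quay: 0O 2M; the new quay: 2O 0M)
5. 2 mutineers → the new quay.  (the old quay: 0O 0M; the new quay: 2O 2M)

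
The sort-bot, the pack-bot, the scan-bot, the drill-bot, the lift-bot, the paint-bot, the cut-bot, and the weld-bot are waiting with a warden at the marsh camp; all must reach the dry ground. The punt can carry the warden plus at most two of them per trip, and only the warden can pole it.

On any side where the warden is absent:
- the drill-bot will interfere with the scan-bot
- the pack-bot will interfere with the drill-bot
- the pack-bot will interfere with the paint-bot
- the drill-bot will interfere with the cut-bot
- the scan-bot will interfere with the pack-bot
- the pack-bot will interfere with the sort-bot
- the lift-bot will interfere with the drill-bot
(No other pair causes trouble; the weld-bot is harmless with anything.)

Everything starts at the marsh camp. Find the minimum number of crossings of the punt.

13

Counting alone: the warden can take at most 2 across per trip to the dry ground, so moving all 8 needs at least 4 loaded trips out, with a return between consecutive ones — at least 7 crossings.
The safety rule pushes this higher. Following every safe sequence of crossings, the most of the 8 that can be at the dry ground as the punt arrives there on crossings 7, 9, 11 is 5, 6, 7 respectively — never all 8.
So no plan with fewer than 13 crossings exists, and this one achieves 13:
1. Warden goes to the dry ground with the drill-bot and the pack-bot.  [the marsh camp: the cut-bot, the lift-bot, the paint-bot, the scan-bot, the sort-bot, the weld-bot | the dry ground: the drill-bot, the pack-bot]
2. Warden goes back to the marsh camp with the pack-bot.  [the marsh camp: the cut-bot, the lift-bot, the pack-bot, the paint-bot, the scan-bot, the sort-bot, the weld-bot | the dry ground: the drill-bot]
3. Warden goes to the dry ground with the pack-bot and the sort-bot.  [the marsh camp: the cut-bot, the lift-bot, the paint-bot, the scan-bot, the weld-bot | the dry ground: the drill-bot, the pack-bot, the sort-bot]
4. Warden goes back to the marsh camp with the pack-bot.  [the marsh camp: the cut-bot, the lift-bot, the pack-bot, the paint-bot, the scan-bot, the weld-bot | the dry ground: the drill-bot, the sort-bot]
5. Warden goes to the dry ground with the pack-bot and the paint-bot.  [the marsh camp: the cut-bot, the lift-bot, the scan-bot, the weld-bot | the dry ground: the drill-bot, the pack-bot, the paint-bot, the sort-bot]
6. Warden goes back to the marsh camp with the pack-bot.  [the marsh camp: the cut-bot, the lift-bot, the pack-bot, the scan-bot, the weld-bot | the dry ground: the drill-bot, the paint-bot, the sort-bot]
7. Warden goes to the dry ground with the pack-bot and the weld-bot.  [the marsh camp: the cut-bot, the lift-bot, the scan-bot | the dry ground: the drill-bot, the pack-bot, the paint-bot, the sort-bot, the weld-bot]
8. Warden goes back to the marsh camp with the pack-bot.  [the marsh camp: the cut-bot, the lift-bot, the pack-bot, the scan-bot | the dry ground: the drill-bot, the paint-bot, the sort-bot, the weld-bot]
9. Warden goes to the dry ground with the lift-bot and the scan-bot.  [the marsh camp: the cut-bot, the pack-bot | the dry ground: the drill-bot, the lift-bot, the paint-bot, the scan-bot, the sort-bot, the weld-bot]
10. Warden goes back to the marsh camp with the drill-bot.  [the marsh camp: the cut-bot, the drill-bot, the pack-bot | the dry ground: the lift-bot, the paint-bot, the scan-bot, the sort-bot, the weld-bot]
11. Warden goes to the dry ground with the cut-bot and the pack-bot.  [the marsh camp: the drill-bot | the dry ground: the cut-bot, the lift-bot, the pack-bot, the paint-bot, the scan-bot, the sort-bot, the weld-bot]
12. Warden goes back to the marsh camp with the pack-bot.  [the marsh camp: the drill-bot, the pack-bot | the dry ground: the cut-bot, the lift-bot, the paint-bot, the scan-bot, the sort-bot, the weld-bot]
13. Warden goes to the dry ground with the drill-bot and the pack-bot.  [the marsh camp: — | the dry ground: the cut-bot, the drill-bot, the lift-bot, the pack-bot, the paint-bot, the scan-bot, the sort-bot, the weld-bot]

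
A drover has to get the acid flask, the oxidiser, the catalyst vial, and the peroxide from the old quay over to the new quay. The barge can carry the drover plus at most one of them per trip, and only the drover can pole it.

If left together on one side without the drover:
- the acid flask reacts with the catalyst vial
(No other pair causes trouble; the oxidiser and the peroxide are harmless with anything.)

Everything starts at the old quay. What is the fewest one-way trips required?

7

Counting alone: the drover can take at most 1 across per trip to the new quay, so moving all 4 needs at least 4 loaded trips out, with a return between consecutive ones — at least 7 crossings.
The plan below uses exactly 7 crossings, so it is optimal:
1. Drover goes to the new quay with the acid flask.  [the old quay: the catalyst vial, the oxidiser, the peroxide | the new quay: the acid flask]
2. Drover goes back to the old quay alone.  [the old quay: the catalyst vial, the oxidiser, the peroxide | the new quay: the acid flask]
3. Drover goes to the new quay with the oxidiser.  [the old quay: the catalyst vial, the peroxide | the new quay: the acid flask, the oxidiser]
4. Drover goes back to the old quay alone.  [the old quay: the catalyst vial, the peroxide | the new quay: the acid flask, the oxidiser]
5. Drover goes to the new quay with the peroxide.  [the old quay: the catalyst vial | the new quay: the acid flask, the oxidiser, the peroxide]
6. Drover goes back to the old quay alone.  [the old quay: the catalyst vial | the new quay: the acid flask, the oxidiser, the peroxide]
7. Drover goes to the new quay with the catalyst vial.  [the old quay: — | the new quay: the acid flask, the catalyst vial, the oxidiser, the peroxide]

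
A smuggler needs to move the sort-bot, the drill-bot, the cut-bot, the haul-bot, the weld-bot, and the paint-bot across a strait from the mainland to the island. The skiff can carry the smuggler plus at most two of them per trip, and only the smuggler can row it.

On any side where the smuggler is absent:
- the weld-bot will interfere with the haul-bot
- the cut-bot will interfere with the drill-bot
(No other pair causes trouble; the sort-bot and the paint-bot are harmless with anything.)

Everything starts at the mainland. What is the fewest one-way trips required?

5

Counting alone: the smuggler can take at most 2 across per trip to the island, so moving all 6 needs at least 3 loaded trips out, with a return between consecutive ones — at least 5 crossings.
The plan below uses exactly 5 crossings, so it is optimal:
1. Smuggler goes to the island with the drill-bot and the haul-bot.
2. Smuggler goes back to the mainland alone.
3. Smuggler goes to the island with the paint-bot and the sort-bot.
4. Smuggler goes back to the mainland alone.
5. Smuggler goes to the island with the cut-bot and the weld-bot.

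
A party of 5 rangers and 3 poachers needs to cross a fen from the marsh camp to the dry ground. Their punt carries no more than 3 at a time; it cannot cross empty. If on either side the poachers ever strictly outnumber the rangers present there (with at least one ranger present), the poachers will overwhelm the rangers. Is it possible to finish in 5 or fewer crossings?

Counting alone: each trip to the dry ground takes at most 3 across and each return brings at least 1 back, so after t trips out (and t−1 returns) at most 3t − (t−1) of the 8 are across; that first reaches 8 at t = 4, so at least 7 crossings are needed.
Since 5 < 7, 5 crossings cannot be enough. (The shortest complete plan in fact takes 7:)
1. 2 poachers → the dry ground.  (the marsh camp: 5R 1P; the dry ground: 0R 2P)
2. 1 poacher ← the marsh camp.  (the marsh camp: 5R 2P; the dry ground: 0R 1P)
3. 2 rangers and 1 poacher → the dry ground.  (the marsh camp: 3R 1P; the dry ground: 2R 2P)
4. 1 poacher ← the marsh camp.  (the marsh camp: 3R 2P; the dry ground: 2R 1P)
5. 1 ranger and 2 poachers → the dry ground.  (the marsh camp: 2R 0P; the dry ground: 3R 3P)
6. 1 poacher ← the marsh camp.  (the marsh camp: 2R 1P; the dry ground: 3R 2P)
7. 2 rangers and 1 poacher → the dry ground.  (the marsh camp: 0R 0P; the dry ground: 5R 3P)

No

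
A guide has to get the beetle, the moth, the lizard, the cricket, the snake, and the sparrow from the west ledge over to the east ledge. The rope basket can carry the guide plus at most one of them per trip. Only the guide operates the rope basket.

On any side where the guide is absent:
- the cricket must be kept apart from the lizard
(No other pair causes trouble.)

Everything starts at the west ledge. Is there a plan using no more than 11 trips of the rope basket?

Yes

Yes — this plan uses 11 crossings (≤ 11):
1. Guide goes to the east ledge with the lizard.
2. Guide goes back to the west ledge alone.
3. Guide goes to the east ledge with the beetle.
4. Guide goes back to the west ledge alone.
5. Guide goes to the east ledge with the moth.
6. Guide goes back to the west ledge alone.
7. Guide goes to the east ledge with the snake.
8. Guide goes back to the west ledge alone.
9. Guide goes to the east ledge with the sparrow.
10. Guide goes back to the west ledge alone.
11. Guide goes to the east ledge with the cricket.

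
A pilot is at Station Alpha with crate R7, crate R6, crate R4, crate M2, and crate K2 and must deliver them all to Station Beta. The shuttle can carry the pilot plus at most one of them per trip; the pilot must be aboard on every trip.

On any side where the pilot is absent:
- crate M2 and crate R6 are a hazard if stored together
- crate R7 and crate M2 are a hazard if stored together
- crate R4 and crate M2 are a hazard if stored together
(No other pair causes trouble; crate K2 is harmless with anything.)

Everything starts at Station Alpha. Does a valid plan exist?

Following every safe sequence of crossings from the start, the most of the 5 that can be at Station Beta as the shuttle arrives there on crossings 1, 3, 5 is 1, 2, 3 respectively; the best ever achieved is 3 of 5.
From crossing 7 on, no configuration arises that was not already reachable earlier: only 18 distinct safe configurations (who is on which side, and where the shuttle is) can ever be reached, none of them has everyone across, and every continuation just revisits them. So no valid plan exists.

No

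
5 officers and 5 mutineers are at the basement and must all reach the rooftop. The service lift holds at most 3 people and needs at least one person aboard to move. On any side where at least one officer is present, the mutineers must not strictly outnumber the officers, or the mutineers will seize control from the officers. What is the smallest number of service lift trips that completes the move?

Counting alone: each trip to the rooftop takes at most 3 across and each return brings at least 1 back, so after t trips out (and t−1 returns) at most 3t − (t−1) of the 10 are across; that first reaches 10 at t = 5, so at least 9 crossings are needed.
The safety rule pushes this higher. Following every safe sequence of crossings, the most of the 10 that can be at the rooftop as the service lift arrives there on crossing 9 is 9 — never all 10.
So no plan with fewer than 11 crossings exists, and this one achieves 11:
1. 2 mutineers → the rooftop.  (the basement: 5O 3M; the rooftop: 0O 2M)
2. 1 mutineer ← the basement.  (the basement: 5O 4M; the rooftop: 0O 1M)
3. 3 mutineers → the rooftop.  (the basement: 5O 1M; the rooftop: 0O 4M)
4. 1 mutineer ← the basement.  (the basement: 5O 2M; the rooftop: 0O 3M)
5. 3 officers → the rooftop.  (the basement: 2O 2M; the rooftop: 3O 3M)
6. 1 officer and 1 mutineer ← the basement.  (the basement: 3O 3M; the rooftop: 2O 2M)
7. 3 officers → the rooftop.  (the basement: 0O 3M; the rooftop: 5O 2M)
8. 1 mutineer ← the basement.  (the basement: 0O 4M; the rooftop: 5O 1M)
9. 2 mutineers → the rooftop.  (the basement: 0O 2M; the rooftop: 5O 3M)
10. 1 mutineer ← the basement.  (the basement: 0O 3M; the rooftop: 5O 2M)
11. 3 mutineers → the rooftop.  (the basement: 0O 0M; the rooftop: 5O 5M)

11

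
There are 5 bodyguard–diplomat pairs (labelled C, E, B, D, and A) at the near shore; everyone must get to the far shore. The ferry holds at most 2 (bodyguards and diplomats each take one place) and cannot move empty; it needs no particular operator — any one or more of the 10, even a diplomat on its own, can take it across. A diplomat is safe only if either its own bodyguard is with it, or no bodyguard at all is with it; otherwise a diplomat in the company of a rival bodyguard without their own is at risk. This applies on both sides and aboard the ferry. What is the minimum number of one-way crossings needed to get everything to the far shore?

Following every safe sequence of crossings from the start, the most of the 10 that can be at the far shore as the ferry arrives there on crossings 1, 3, 5, 7 is 2, 3, 4, 5 respectively; the best ever achieved is 5 of 10.
From crossing 9 on, no configuration arises that was not already reachable earlier: only 82 distinct safe configurations (who is on which side, and where the ferry is) can ever be reached, none of them has everyone across, and every continuation just revisits them. So no valid plan exists.

impossible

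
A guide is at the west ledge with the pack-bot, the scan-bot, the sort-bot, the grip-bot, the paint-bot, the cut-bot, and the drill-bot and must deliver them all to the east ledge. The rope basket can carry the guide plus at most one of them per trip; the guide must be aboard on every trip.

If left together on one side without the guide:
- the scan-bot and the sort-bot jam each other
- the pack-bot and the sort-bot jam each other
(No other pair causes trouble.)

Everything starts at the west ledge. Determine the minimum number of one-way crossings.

Counting alone: the guide can take at most 1 across per trip to the east ledge, so moving all 7 needs at least 7 loaded trips out, with a return between consecutive ones — at least 13 crossings.
The safety rule pushes this higher. Following every safe sequence of crossings, the most of the 7 that can be at the east ledge as the rope basket arrives there on crossing 13 is 6 — never all 7.
So no plan with fewer than 15 crossings exists, and this one achieves 15:
1. Guide goes to the east ledge with the sort-bot.  [the west ledge: the cut-bot, the drill-bot, the grip-bot, the pack-bot, the paint-bot, the scan-bot | the east ledge: the sort-bot]
2. Guide goes back to the west ledge alone.  [the west ledge: the cut-bot, the drill-bot, the grip-bot, the pack-bot, the paint-bot, the scan-bot | the east ledge: the sort-bot]
3. Guide goes to the east ledge with the pack-bot.  [the west ledge: the cut-bot, the drill-bot, the grip-bot, the paint-bot, the scan-bot | the east ledge: the pack-bot, the sort-bot]
4. Guide goes back to the west ledge with the sort-bot.  [the west ledge: the cut-bot, the drill-bot, the grip-bot, the paint-bot, the scan-bot, the sort-bot | the east ledge: the pack-bot]
5. Guide goes to the east ledge with the scan-bot.  [the west ledge: the cut-bot, the drill-bot, the grip-bot, the paint-bot, the sort-bot | the east ledge: the pack-bot, the scan-bot]
6. Guide goes back to the west ledge alone.  [the west ledge: the cut-bot, the drill-bot, the grip-bot, the paint-bot, the sort-bot | the east ledge: the pack-bot, the scan-bot]
7. Guide goes to the east ledge with the grip-bot.  [the west ledge: the cut-bot, the drill-bot, the paint-bot, the sort-bot | the east ledge: the grip-bot, the pack-bot, the scan-bot]
8. Guide goes back to the west ledge alone.  [the west ledge: the cut-bot, the drill-bot, the paint-bot, the sort-bot | the east ledge: the grip-bot, the pack-bot, the scan-bot]
9. Guide goes to the east ledge with the paint-bot.  [the west ledge: the cut-bot, the drill-bot, the sort-bot | the east ledge: the grip-bot, the pack-bot, the paint-bot, the scan-bot]
10. Guide goes back to the west ledge alone.  [the west ledge: the cut-bot, the drill-bot, the sort-bot | the east ledge: the grip-bot, the pack-bot, the paint-bot, the scan-bot]
11. Guide goes to the east ledge with the cut-bot.  [the west ledge: the drill-bot, the sort-bot | the east ledge: the cut-bot, the grip-bot, the pack-bot, the paint-bot, the scan-bot]
12. Guide goes back to the west ledge alone.  [the west ledge: the drill-bot, the sort-bot | the east ledge: the cut-bot, the grip-bot, the pack-bot, the paint-bot, the scan-bot]
13. Guide goes to the east ledge with the drill-bot.  [the west ledge: the sort-bot | the east ledge: the cut-bot, the drill-bot, the grip-bot, the pack-bot, the paint-bot, the scan-bot]
14. Guide goes back to the west ledge alone.  [the west ledge: the sort-bot | the east ledge: the cut-bot, the drill-bot, the grip-bot, the pack-bot, the paint-bot, the scan-bot]
15. Guide goes to the east ledge with the sort-bot.  [the west ledge: — | the east ledge: the cut-bot, the drill-bot, the grip-bot, the pack-bot, the paint-bot, the scan-bot, the sort-bot]

15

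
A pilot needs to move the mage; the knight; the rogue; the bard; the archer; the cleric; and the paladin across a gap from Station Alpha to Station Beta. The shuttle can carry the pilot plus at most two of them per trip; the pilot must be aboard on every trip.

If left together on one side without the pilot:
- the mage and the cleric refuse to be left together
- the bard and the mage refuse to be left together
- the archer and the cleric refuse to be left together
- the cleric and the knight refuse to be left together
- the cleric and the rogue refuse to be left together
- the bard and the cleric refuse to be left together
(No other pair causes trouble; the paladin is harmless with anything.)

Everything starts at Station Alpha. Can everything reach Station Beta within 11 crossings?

Yes — this plan uses 11 crossings (≤ 11):
1. Pilot goes to Station Beta with the cleric and the mage.
2. Pilot goes back to Station Alpha with the mage.
3. Pilot goes to Station Beta with the knight and the mage.
4. Pilot goes back to Station Alpha with the cleric.
5. Pilot goes to Station Beta with the cleric and the rogue.
6. Pilot goes back to Station Alpha with the cleric.
7. Pilot goes to Station Beta with the archer and the bard.
8. Pilot goes back to Station Alpha with the mage.
9. Pilot goes to Station Beta with the mage and the paladin.
10. Pilot goes back to Station Alpha with the mage.
11. Pilot goes to Station Beta with the cleric and the mage.

Yes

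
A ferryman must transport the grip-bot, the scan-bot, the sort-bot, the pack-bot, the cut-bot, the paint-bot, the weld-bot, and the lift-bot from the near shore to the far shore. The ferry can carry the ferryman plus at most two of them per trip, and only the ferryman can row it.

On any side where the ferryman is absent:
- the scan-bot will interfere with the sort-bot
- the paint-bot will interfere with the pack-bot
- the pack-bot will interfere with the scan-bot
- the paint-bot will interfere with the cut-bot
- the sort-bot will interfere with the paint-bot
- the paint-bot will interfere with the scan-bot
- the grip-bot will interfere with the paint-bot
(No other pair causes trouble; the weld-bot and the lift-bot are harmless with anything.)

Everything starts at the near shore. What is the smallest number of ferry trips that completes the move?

Counting alone: the ferryman can take at most 2 across per trip to the far shore, so moving all 8 needs at least 4 loaded trips out, with a return between consecutive ones — at least 7 crossings.
The safety rule pushes this higher. Following every safe sequence of crossings, the most of the 8 that can be at the far shore as the ferry arrives there on crossings 7, 9, 11 is 5, 6, 7 respectively — never all 8.
So no plan with fewer than 13 crossings exists, and this one achieves 13:
1. Ferryman goes to the far shore with the paint-bot and the scan-bot.
2. Ferryman goes back to the near shore with the scan-bot.
3. Ferryman goes to the far shore with the grip-bot and the scan-bot.
4. Ferryman goes back to the near shore with the paint-bot.
5. Ferryman goes to the far shore with the cut-bot and the paint-bot.
6. Ferryman goes back to the near shore with the paint-bot.
7. Ferryman goes to the far shore with the pack-bot and the sort-bot.
8. Ferryman goes back to the near shore with the scan-bot.
9. Ferryman goes to the far shore with the scan-bot and the weld-bot.
10. Ferryman goes back to the near shore with the scan-bot.
11. Ferryman goes to the far shore with the lift-bot and the scan-bot.
12. Ferryman goes back to the near shore with the scan-bot.
13. Ferryman goes to the far shore with the paint-bot and the scan-bot.

13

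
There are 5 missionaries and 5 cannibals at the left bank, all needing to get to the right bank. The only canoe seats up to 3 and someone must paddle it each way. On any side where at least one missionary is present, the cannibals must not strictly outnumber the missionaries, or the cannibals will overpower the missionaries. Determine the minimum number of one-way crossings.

Counting alone: each trip to the right bank takes at most 3 across and each return brings at least 1 back, so after t trips out (and t−1 returns) at most 3t − (t−1) of the 10 are across; that first reaches 10 at t = 5, so at least 9 crossings are needed.
The safety rule pushes this higher. Following every safe sequence of crossings, the most of the 10 that can be at the right bank as the canoe arrives there on crossing 9 is 9 — never all 10.
So no plan with fewer than 11 crossings exists, and this one achieves 11:
1. 2 cannibals → the right bank.  (the left bank: 5M 3C; the right bank: 0M 2C)
2. 1 cannibal ← the left bank.  (the left bank: 5M 4C; the right bank: 0M 1C)
3. 3 cannibals → the right bank.  (the left bank: 5M 1C; the right bank: 0M 4C)
4. 1 cannibal ← the left bank.  (the left bank: 5M 2C; the right bank: 0M 3C)
5. 3 missionaries → the right bank.  (the left bank: 2M 2C; the right bank: 3M 3C)
6. 1 missionary and 1 cannibal ← the left bank.  (the left bank: 3M 3C; the right bank: 2M 2C)
7. 3 missionaries → the right bank.  (the left bank: 0M 3C; the right bank: 5M 2C)
8. 1 cannibal ← the left bank.  (the left bank: 0M 4C; the right bank: 5M 1C)
9. 2 cannibals → the right bank.  (the left bank: 0M 2C; the right bank: 5M 3C)
10. 1 cannibal ← the left bank.  (the left bank: 0M 3C; the right bank: 5M 2C)
11. 3 cannibals → the right bank.  (the left bank: 0M 0C; the right bank: 5M 5C)

11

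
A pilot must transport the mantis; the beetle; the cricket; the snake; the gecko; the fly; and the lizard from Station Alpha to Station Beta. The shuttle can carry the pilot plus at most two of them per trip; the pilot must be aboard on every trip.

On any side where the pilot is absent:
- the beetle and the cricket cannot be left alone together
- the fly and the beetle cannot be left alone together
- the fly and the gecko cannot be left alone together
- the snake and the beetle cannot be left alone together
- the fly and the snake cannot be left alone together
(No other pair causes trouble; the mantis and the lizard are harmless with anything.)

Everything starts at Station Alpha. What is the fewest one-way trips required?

Counting alone: the pilot can take at most 2 across per trip to Station Beta, so moving all 7 needs at least 4 loaded trips out, with a return between consecutive ones — at least 7 crossings.
The safety rule pushes this higher. Following every safe sequence of crossings, the most of the 7 that can be at Station Beta as the shuttle arrives there on crossings 7, 9 is 5, 6 respectively — never all 7.
So no plan with fewer than 11 crossings exists, and this one achieves 11:
1. Pilot goes to Station Beta with the beetle and the fly.
2. Pilot goes back to Station Alpha with the beetle.
3. Pilot goes to Station Beta with the beetle and the mantis.
4. Pilot goes back to Station Alpha with the beetle.
5. Pilot goes to Station Beta with the beetle and the cricket.
6. Pilot goes back to Station Alpha with the beetle.
7. Pilot goes to Station Beta with the beetle and the lizard.
8. Pilot goes back to Station Alpha with the beetle.
9. Pilot goes to Station Beta with the gecko and the snake.
10. Pilot goes back to Station Alpha with the fly.
11. Pilot goes to Station Beta with the beetle and the fly.

11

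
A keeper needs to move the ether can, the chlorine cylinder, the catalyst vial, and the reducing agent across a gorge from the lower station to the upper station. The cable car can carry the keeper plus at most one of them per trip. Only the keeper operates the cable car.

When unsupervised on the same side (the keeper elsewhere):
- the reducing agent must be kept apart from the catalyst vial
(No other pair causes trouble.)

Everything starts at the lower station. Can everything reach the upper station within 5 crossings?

No

Counting alone: the keeper can take at most 1 across per trip to the upper station, so moving all 4 needs at least 4 loaded trips out, with a return between consecutive ones — at least 7 crossings.
Since 5 < 7, 5 crossings cannot be enough. (The shortest complete plan in fact takes 7:)
1. Keeper goes to the upper station with the catalyst vial.
2. Keeper goes back to the lower station alone.
3. Keeper goes to the upper station with the ether can.
4. Keeper goes back to the lower station alone.
5. Keeper goes to the upper station with the chlorine cylinder.
6. Keeper goes back to the lower station alone.
7. Keeper goes to the upper station with the reducing agent.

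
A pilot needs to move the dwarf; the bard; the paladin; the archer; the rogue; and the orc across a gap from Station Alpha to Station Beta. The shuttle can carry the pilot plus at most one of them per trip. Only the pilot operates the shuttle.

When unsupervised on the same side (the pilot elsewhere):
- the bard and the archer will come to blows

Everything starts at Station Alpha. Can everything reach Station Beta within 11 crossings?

Yes — this plan uses 11 crossings (≤ 11):
1. Pilot goes to Station Beta with the bard.  [Station Alpha: the archer, the dwarf, the orc, the paladin, the rogue | Station Beta: the bard]
2. Pilot goes back to Station Alpha alone.  [Station Alpha: the archer, the dwarf, the orc, the paladin, the rogue | Station Beta: the bard]
3. Pilot goes to Station Beta with the dwarf.  [Station Alpha: the archer, the orc, the paladin, the rogue | Station Beta: the bard, the dwarf]
4. Pilot goes back to Station Alpha alone.  [Station Alpha: the archer, the orc, the paladin, the rogue | Station Beta: the bard, the dwarf]
5. Pilot goes to Station Beta with the paladin.  [Station Alpha: the archer, the orc, the rogue | Station Beta: the bard, the dwarf, the paladin]
6. Pilot goes back to Station Alpha alone.  [Station Alpha: the archer, the orc, the rogue | Station Beta: the bard, the dwarf, the paladin]
7. Pilot goes to Station Beta with the rogue.  [Station Alpha: the archer, the orc | Station Beta: the bard, the dwarf, the paladin, the rogue]
8. Pilot goes back to Station Alpha alone.  [Station Alpha: the archer, the orc | Station Beta: the bard, the dwarf, the paladin, the rogue]
9. Pilot goes to Station Beta with the orc.  [Station Alpha: the archer | Station Beta: the bard, the dwarf, the orc, the paladin, the rogue]
10. Pilot goes back to Station Alpha alone.  [Station Alpha: the archer | Station Beta: the bard, the dwarf, the orc, the paladin, the rogue]
11. Pilot goes to Station Beta with the archer.  [Station Alpha: — | Station Beta: the archer, the bard, the dwarf, the orc, the paladin, the rogue]

Yes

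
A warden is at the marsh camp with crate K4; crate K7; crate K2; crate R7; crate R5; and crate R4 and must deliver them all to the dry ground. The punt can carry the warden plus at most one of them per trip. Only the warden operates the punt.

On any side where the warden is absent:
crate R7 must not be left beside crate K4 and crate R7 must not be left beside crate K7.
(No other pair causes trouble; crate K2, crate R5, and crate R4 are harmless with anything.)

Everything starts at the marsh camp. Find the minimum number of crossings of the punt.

13

Counting alone: the warden can take at most 1 across per trip to the dry ground, so moving all 6 needs at least 6 loaded trips out, with a return between consecutive ones — at least 11 crossings.
The safety rule pushes this higher. Following every safe sequence of crossings, the most of the 6 that can be at the dry ground as the punt arrives there on crossing 11 is 5 — never all 6.
So no plan with fewer than 13 crossings exists, and this one achieves 13:
1. Warden goes to the dry ground with crate R7.
2. Warden goes back to the marsh camp alone.
3. Warden goes to the dry ground with crate K4.
4. Warden goes back to the marsh camp with crate R7.
5. Warden goes to the dry ground with crate K7.
6. Warden goes back to the marsh camp alone.
7. Warden goes to the dry ground with crate K2.
8. Warden goes back to the marsh camp alone.
9. Warden goes to the dry ground with crate R5.
10. Warden goes back to the marsh camp alone.
11. Warden goes to the dry ground with crate R4.
12. Warden goes back to the marsh camp alone.
13. Warden goes to the dry ground with crate R7.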